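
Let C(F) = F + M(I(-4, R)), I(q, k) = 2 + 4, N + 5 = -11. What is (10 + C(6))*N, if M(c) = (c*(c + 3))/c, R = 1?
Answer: -400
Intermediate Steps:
N = -16 (N = -5 - 11 = -16)
I(q, k) = 6
M(c) = 3 + c (M(c) = (c*(3 + c))/c = 3 + c)
C(F) = 9 + F (C(F) = F + (3 + 6) = F + 9 = 9 + F)
(10 + C(6))*N = (10 + (9 + 6))*(-16) = (10 + 15)*(-16) = 25*(-16) = -400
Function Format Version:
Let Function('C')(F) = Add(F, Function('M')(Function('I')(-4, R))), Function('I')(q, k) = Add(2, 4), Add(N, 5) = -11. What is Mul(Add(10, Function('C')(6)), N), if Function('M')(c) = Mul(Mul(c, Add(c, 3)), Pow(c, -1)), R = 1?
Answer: -400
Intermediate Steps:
N = -16 (N = Add(-5, -11) = -16)
Function('I')(q, k) = 6
Function('M')(c) = Add(3, c) (Function('M')(c) = Mul(Mul(c, Add(3, c)), Pow(c, -1)) = Add(3, c))
Function('C')(F) = Add(9, F) (Function('C')(F) = Add(F, Add(3, 6)) = Add(F, 9) = Add(9, F))
Mul(Add(10, Function('C')(6)), N) = Mul(Add(10, Add(9, 6)), -16) = Mul(Add(10, 15), -16) = Mul(25, -16) = -400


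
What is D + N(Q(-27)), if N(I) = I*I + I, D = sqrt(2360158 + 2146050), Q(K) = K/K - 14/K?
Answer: 2788/729 + 4*sqrt(281638) ≈ 2126.6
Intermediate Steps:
Q(K) = 1 - 14/K
D = 4*sqrt(281638) (D = sqrt(4506208) = 4*sqrt(281638) ≈ 2122.8)
N(I) = I + I**2 (N(I) = I**2 + I = I + I**2)
D + N(Q(-27)) = 4*sqrt(281638) + ((-14 - 27)/(-27))*(1 + (-14 - 27)/(-27)) = 4*sqrt(281638) + (-1/27*(-41))*(1 - 1/27*(-41)) = 4*sqrt(281638) + 41*(1 + 41/27)/27 = 4*sqrt(281638) + (41/27)*(68/27) = 4*sqrt(281638) + 2788/729 = 2788/729 + 4*sqrt(281638)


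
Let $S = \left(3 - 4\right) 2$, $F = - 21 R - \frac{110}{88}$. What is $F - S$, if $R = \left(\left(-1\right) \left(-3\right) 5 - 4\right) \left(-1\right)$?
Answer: $\frac{927}{4} \approx 231.75$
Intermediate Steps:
$R = -11$ ($R = \left(3 \cdot 5 - 4\right) \left(-1\right) = \left(15 - 4\right) \left(-1\right) = 11 \left(-1\right) = -11$)
$F = \frac{919}{4}$ ($F = \left(-21\right) \left(-11\right) - \frac{110}{88} = 231 - \frac{5}{4} = \frac{919}{4} \approx 229.75$)
$S = -2$ ($S = \left(-1\right) 2 = -2$)
$F - S = \frac{919}{4} - -2 = \frac{919}{4} + 2 = \frac{927}{4}$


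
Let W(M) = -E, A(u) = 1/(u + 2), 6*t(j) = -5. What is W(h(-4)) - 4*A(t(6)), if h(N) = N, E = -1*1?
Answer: -17/7 ≈ -2.4286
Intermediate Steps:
E = -1
t(j) = -⅚ (t(j) = (⅙)*(-5) = -⅚)
A(u) = 1/(2 + u)
W(M) = 1 (W(M) = -1*(-1) = 1)
W(h(-4)) - 4*A(t(6)) = 1 - 4/(2 - ⅚) = 1 - 4/7/6 = 1 - 4*6/7 = 1 - 24/7 = -17/7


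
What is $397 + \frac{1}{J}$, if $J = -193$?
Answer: $\frac{76620}{193} \approx 396.99$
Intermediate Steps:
$397 + \frac{1}{J} = 397 + \frac{1}{-193} = 397 - \frac{1}{193} = \frac{76620}{193}$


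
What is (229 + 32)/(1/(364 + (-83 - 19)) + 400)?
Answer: 68382/104801 ≈ 0.65249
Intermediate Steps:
(229 + 32)/(1/(364 + (-83 - 19)) + 400) = 261/(1/(364 - 102) + 400) = 261/(1/262 + 400) = 261/(104801/262) = 261*(262/104801) = 68382/104801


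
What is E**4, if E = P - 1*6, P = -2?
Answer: 4096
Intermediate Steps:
E = -8 (E = -2 - 1*6 = -2 - 6 = -8)
E**4 = (-8)**4 = 4096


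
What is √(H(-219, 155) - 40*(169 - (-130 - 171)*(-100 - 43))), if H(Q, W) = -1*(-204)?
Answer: 2*√428791 ≈ 1309.6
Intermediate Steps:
H(Q, W) = 204
√(H(-219, 155) - 40*(169 - (-130 - 171)*(-100 - 43))) = √(204 - 40*(169 - (-130 - 171)*(-100 - 43))) = √(204 - 40*(169 - (-301)*(-143))) = √(204 - 40*(169 - 1*43043)) = √(204 - 40*(169 - 43043)) = √(204 - 40*(-42874)) = √(204 + 1714960) = √1715164 = 2*√428791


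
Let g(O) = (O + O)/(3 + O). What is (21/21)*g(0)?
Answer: 0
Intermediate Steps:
g(O) = 2*O/(3 + O) (g(O) = (2*O)/(3 + O) = 2*O/(3 + O))
(21/21)*g(0) = (21/21)*(2*0/(3 + 0)) = (21*(1/21))*(2*0/3) = 1*(2*0*(⅓)) = 1*0 = 0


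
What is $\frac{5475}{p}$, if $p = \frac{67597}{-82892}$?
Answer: $- \frac{19731900}{2939} \approx -6713.8$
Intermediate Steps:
$p = - \frac{2939}{3604}$ ($p = 67597 \left(- \frac{1}{82892}\right) = - \frac{2939}{3604} \approx -0.81548$)
$\frac{5475}{p} = \frac{5475}{- \frac{2939}{3604}} = 5475 \left(- \frac{3604}{2939}\right) = - \frac{19731900}{2939}$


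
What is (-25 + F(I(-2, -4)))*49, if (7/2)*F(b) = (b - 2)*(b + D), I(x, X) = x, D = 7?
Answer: -1505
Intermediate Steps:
F(b) = 2*(-2 + b)*(7 + b)/7 (F(b) = 2*((b - 2)*(b + 7))/7 = 2*((-2 + b)*(7 + b))/7 = 2*(-2 + b)*(7 + b)/7)
(-25 + F(I(-2, -4)))*49 = (-25 + (-4 + (2/7)*(-2)**2 + (10/7)*(-2)))*49 = (-25 + (-4 + (2/7)*4 - 20/7))*49 = (-25 + (-4 + 8/7 - 20/7))*49 = (-25 - 40/7)*49 = -215/7*49 = -1505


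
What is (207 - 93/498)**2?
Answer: 1178617561/27556 ≈ 42772.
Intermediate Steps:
(207 - 93/498)**2 = (207 - 93*1/498)**2 = (207 - 31/166)**2 = (34331/166)**2 = 1178617561/27556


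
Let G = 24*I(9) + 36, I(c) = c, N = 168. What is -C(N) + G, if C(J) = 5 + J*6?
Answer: -761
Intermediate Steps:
C(J) = 5 + 6*J
G = 252 (G = 24*9 + 36 = 216 + 36 = 252)
-C(N) + G = -(5 + 6*168) + 252 = -(5 + 1008) + 252 = -1*1013 + 252 = -1013 + 252 = -761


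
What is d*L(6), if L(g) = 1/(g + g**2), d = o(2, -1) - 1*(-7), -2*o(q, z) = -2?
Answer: 4/21 ≈ 0.19048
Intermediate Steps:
o(q, z) = 1 (o(q, z) = -1/2*(-2) = 1)
d = 8 (d = 1 - 1*(-7) = 1 + 7 = 8)
d*L(6) = 8*(1/(6*(1 + 6))) = 8*((1/6)/7) = 8*((1/6)*(1/7)) = 8*(1/42) = 4/21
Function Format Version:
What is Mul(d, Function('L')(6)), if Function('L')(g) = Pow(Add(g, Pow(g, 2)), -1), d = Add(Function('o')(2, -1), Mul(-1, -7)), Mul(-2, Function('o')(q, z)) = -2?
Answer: Rational(4, 21) ≈ 0.19048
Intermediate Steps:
Function('o')(q, z) = 1 (Function('o')(q, z) = Mul(Rational(-1, 2), -2) = 1)
d = 8 (d = Add(1, Mul(-1, -7)) = Add(1, 7) = 8)
Mul(d, Function('L')(6)) = Mul(8, Mul(Pow(6, -1), Pow(Add(1, 6), -1))) = Mul(8, Mul(Rational(1, 6), Pow(7, -1))) = Mul(8, Mul(Rational(1, 6), Rational(1, 7))) = Mul(8, Rational(1, 42)) = Rational(4, 21)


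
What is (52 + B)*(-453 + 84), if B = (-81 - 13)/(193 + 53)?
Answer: -19047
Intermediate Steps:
B = -47/123 (B = -94/246 = -94*1/246 = -47/123 ≈ -0.38211)
(52 + B)*(-453 + 84) = (52 - 47/123)*(-453 + 84) = (6349/123)*(-369) = -19047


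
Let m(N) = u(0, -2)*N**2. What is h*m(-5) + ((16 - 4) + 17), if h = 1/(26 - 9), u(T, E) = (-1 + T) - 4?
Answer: 368/17 ≈ 21.647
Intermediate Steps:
u(T, E) = -5 + T
h = 1/17 ≈ 0.058824
m(N) = -5*N**2 (m(N) = (-5 + 0)*N**2 = -5*N**2)
h*m(-5) + ((16 - 4) + 17) = (-5*(-5)**2)/17 + ((16 - 4) + 17) = (-5*25)/17 + (12 + 17) = (1/17)*(-125) + 29 = -125/17 + 29 = 368/17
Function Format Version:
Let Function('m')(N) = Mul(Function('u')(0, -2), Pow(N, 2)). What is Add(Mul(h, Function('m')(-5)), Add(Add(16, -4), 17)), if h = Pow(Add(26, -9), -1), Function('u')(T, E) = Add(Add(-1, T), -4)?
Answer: Rational(368, 17) ≈ 21.647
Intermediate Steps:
Function('u')(T, E) = Add(-5, T)
h = Rational(1, 17) (h = Pow(17, -1) = Rational(1, 17) ≈ 0.058824)
Function('m')(N) = Mul(-5, Pow(N, 2)) (Function('m')(N) = Mul(Add(-5, 0), Pow(N, 2)) = Mul(-5, Pow(N, 2)))
Add(Mul(h, Function('m')(-5)), Add(Add(16, -4), 17)) = Add(Mul(Rational(1, 17), Mul(-5, Pow(-5, 2))), Add(Add(16, -4), 17)) = Add(Mul(Rational(1, 17), Mul(-5, 25)), Add(12, 17)) = Add(Mul(Rational(1, 17), -125), 29) = Add(Rational(-125, 17), 29) = Rational(368, 17)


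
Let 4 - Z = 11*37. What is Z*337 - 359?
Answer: -136170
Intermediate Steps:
Z = -403 (Z = 4 - 11*37 = 4 - 1*407 = 4 - 407 = -403)
Z*337 - 359 = -403*337 - 359 = -135811 - 359 = -136170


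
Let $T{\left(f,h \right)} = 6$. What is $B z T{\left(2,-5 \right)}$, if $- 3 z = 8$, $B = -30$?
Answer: $480$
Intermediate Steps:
$z = - \frac{8}{3}$ ($z = \left(- \frac{1}{3}\right) 8 = - \frac{8}{3} \approx -2.6667$)
$B z T{\left(2,-5 \right)} = \left(-30\right) \left(- \frac{8}{3}\right) 6 = 80 \cdot 6 = 480$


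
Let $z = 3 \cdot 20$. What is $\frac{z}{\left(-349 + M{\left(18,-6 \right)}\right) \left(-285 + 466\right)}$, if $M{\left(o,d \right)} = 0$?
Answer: $- \frac{60}{63169} \approx -0.00094983$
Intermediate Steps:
$z = 60$
$\frac{z}{\left(-349 + M{\left(18,-6 \right)}\right) \left(-285 + 466\right)} = \frac{60}{\left(-349 + 0\right) \left(-285 + 466\right)} = \frac{60}{\left(-349\right) 181} = \frac{60}{-63169} = 60 \left(- \frac{1}{63169}\right) = - \frac{60}{63169}$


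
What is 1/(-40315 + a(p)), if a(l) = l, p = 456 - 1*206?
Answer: -1/40065 ≈ -2.4959e-5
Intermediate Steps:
p = 250 (p = 456 - 206 = 250)
1/(-40315 + a(p)) = 1/(-40315 + 250) = 1/(-40065) = -1/40065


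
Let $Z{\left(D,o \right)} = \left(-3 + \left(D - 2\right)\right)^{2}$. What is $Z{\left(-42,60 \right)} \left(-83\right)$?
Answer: $-183347$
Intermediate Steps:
$Z{\left(D,o \right)} = \left(-5 + D\right)^{2}$ ($Z{\left(D,o \right)} = \left(-3 + \left(-2 + D\right)\right)^{2} = \left(-5 + D\right)^{2}$)
$Z{\left(-42,60 \right)} \left(-83\right) = \left(-5 - 42\right)^{2} \left(-83\right) = \left(-47\right)^{2} \left(-83\right) = 2209 \left(-83\right) = -183347$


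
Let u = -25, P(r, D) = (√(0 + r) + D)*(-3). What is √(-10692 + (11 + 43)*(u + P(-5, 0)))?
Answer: 3*√(-1338 - 18*I*√5) ≈ 1.6503 - 109.75*I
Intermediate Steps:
P(r, D) = -3*D - 3*√r (P(r, D) = (√r + D)*(-3) = (D + √r)*(-3) = -3*D - 3*√r)
√(-10692 + (11 + 43)*(u + P(-5, 0))) = √(-10692 + (11 + 43)*(-25 + (-3*0 - 3*I*√5))) = √(-10692 + 54*(-25 + (0 - 3*I*√5))) = √(-10692 + 54*(-25 - 3*I*√5)) = √(-10692 + (-1350 - 162*I*√5)) = √(-12042 - 162*I*√5)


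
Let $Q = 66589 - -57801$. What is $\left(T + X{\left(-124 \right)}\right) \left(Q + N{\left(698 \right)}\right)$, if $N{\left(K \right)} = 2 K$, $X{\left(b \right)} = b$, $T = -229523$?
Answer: $-28886377542$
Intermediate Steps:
$Q = 124390$ ($Q = 66589 + 57801 = 124390$)
$\left(T + X{\left(-124 \right)}\right) \left(Q + N{\left(698 \right)}\right) = \left(-229523 - 124\right) \left(124390 + 2 \cdot 698\right) = - 229647 \left(124390 + 1396\right) = \left(-229647\right) 125786 = -28886377542$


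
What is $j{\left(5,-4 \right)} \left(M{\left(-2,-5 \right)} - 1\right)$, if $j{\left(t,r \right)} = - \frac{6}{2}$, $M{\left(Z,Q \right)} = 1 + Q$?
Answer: $15$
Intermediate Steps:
$j{\left(t,r \right)} = -3$ ($j{\left(t,r \right)} = - \frac{6}{2} = \left(-1\right) 3 = -3$)
$j{\left(5,-4 \right)} \left(M{\left(-2,-5 \right)} - 1\right) = - 3 \left(\left(1 - 5\right) - 1\right) = - 3 \left(-4 - 1\right) = \left(-3\right) \left(-5\right) = 15$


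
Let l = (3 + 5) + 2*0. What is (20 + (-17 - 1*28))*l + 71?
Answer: -129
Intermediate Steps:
l = 8 (l = 8 + 0 = 8)
(20 + (-17 - 1*28))*l + 71 = (20 + (-17 - 1*28))*8 + 71 = (20 + (-17 - 28))*8 + 71 = (20 - 45)*8 + 71 = -25*8 + 71 = -200 + 71 = -129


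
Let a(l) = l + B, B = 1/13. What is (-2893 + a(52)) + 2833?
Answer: -103/13 ≈ -7.9231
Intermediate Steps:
B = 1/13 ≈ 0.076923
a(l) = 1/13 + l (a(l) = l + 1/13 = 1/13 + l)
(-2893 + a(52)) + 2833 = (-2893 + (1/13 + 52)) + 2833 = (-2893 + 677/13) + 2833 = -36932/13 + 2833 = -103/13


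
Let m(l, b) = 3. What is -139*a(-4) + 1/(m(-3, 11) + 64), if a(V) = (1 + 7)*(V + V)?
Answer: 596033/67 ≈ 8896.0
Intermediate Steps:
a(V) = 16*V (a(V) = 8*(2*V) = 16*V)
-139*a(-4) + 1/(m(-3, 11) + 64) = -2224*(-4) + 1/(3 + 64) = -139*(-64) + 1/67 = 8896 + 1/67 = 596033/67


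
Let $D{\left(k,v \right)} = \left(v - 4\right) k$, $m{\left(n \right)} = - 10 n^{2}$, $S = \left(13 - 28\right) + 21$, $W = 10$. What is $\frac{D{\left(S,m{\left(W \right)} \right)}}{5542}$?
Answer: $- \frac{3012}{2771} \approx -1.087$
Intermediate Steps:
$S = 6$ ($S = -15 + 21 = 6$)
$D{\left(k,v \right)} = k \left(-4 + v\right)$ ($D{\left(k,v \right)} = \left(-4 + v\right) k = k \left(-4 + v\right)$)
$\frac{D{\left(S,m{\left(W \right)} \right)}}{5542} = \frac{6 \left(-4 - 10 \cdot 10^{2}\right)}{5542} = 6 \left(-4 - 1000\right) \frac{1}{5542} = 6 \left(-1004\right) \frac{1}{5542} = \left(-6024\right) \frac{1}{5542} = - \frac{3012}{2771}$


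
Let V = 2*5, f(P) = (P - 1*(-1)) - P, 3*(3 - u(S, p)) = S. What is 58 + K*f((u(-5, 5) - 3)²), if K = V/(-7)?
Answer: 396/7 ≈ 56.571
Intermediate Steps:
u(S, p) = 3 - S/3
f(P) = 1 (f(P) = (P + 1) - P = (1 + P) - P = 1)
V = 10
K = -10/7 (K = 10/(-7) = 10*(-⅐) = -10/7 ≈ -1.4286)
58 + K*f((u(-5, 5) - 3)²) = 58 - 10/7*1 = 58 - 10/7 = 396/7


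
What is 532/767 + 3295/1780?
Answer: 694845/273052 ≈ 2.5447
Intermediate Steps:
532/767 + 3295/1780 = 532*(1/767) + 3295*(1/1780) = 532/767 + 659/356 = 694845/273052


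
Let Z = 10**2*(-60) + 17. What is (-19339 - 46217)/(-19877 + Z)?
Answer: 5463/2155 ≈ 2.5350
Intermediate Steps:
Z = -5983 (Z = 100*(-60) + 17 = -6000 + 17 = -5983)
(-19339 - 46217)/(-19877 + Z) = (-19339 - 46217)/(-19877 - 5983) = -65556/(-25860) = -65556*(-1/25860) = 5463/2155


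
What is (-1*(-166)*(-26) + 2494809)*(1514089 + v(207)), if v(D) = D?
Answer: 3771343587928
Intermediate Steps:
(-1*(-166)*(-26) + 2494809)*(1514089 + v(207)) = (-1*(-166)*(-26) + 2494809)*(1514089 + 207) = (166*(-26) + 2494809)*1514296 = (-4316 + 2494809)*1514296 = 2490493*1514296 = 3771343587928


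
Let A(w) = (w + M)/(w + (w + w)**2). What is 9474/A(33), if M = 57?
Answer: 2310077/5 ≈ 4.6202e+5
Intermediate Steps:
A(w) = (57 + w)/(w + 4*w**2) (A(w) = (w + 57)/(w + (w + w)**2) = (57 + w)/(w + (2*w)**2) = (57 + w)/(w + 4*w**2))
9474/A(33) = 9474/(((57 + 33)/(33*(1 + 4*33)))) = 9474/(((1/33)*90/(1 + 132))) = 9474/(((1/33)*90/133)) = 9474/(((1/33)*(1/133)*90)) = 9474/(30/1463) = 9474*(1463/30) = 2310077/5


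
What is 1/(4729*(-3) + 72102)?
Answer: 1/57915 ≈ 1.7267e-5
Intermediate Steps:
1/(4729*(-3) + 72102) = 1/(-14187 + 72102) = 1/57915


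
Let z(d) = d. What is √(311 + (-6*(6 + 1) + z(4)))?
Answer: √273 ≈ 16.523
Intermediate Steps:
√(311 + (-6*(6 + 1) + z(4))) = √(311 + (-6*(6 + 1) + 4)) = √(311 + (-6*7 + 4)) = √(311 + (-42 + 4)) = √(311 - 38) = √273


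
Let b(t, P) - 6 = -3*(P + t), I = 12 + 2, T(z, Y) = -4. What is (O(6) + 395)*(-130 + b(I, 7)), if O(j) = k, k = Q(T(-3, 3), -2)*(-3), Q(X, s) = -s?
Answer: -72743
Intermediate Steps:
I = 14
k = -6 (k = -1*(-2)*(-3) = 2*(-3) = -6)
b(t, P) = 6 - 3*P - 3*t (b(t, P) = 6 - 3*(P + t) = 6 + (-3*P - 3*t) = 6 - 3*P - 3*t)
O(j) = -6
(O(6) + 395)*(-130 + b(I, 7)) = (-6 + 395)*(-130 + (6 - 3*7 - 3*14)) = 389*(-130 + (6 - 21 - 42)) = 389*(-130 - 57) = 389*(-187) = -72743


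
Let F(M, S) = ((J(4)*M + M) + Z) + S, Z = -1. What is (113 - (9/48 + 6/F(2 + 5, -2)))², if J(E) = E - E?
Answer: 3171961/256 ≈ 12390.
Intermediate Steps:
J(E) = 0
F(M, S) = -1 + M + S (F(M, S) = ((0*M + M) - 1) + S = ((0 + M) - 1) + S = (M - 1) + S = (-1 + M) + S = -1 + M + S)
(113 - (9/48 + 6/F(2 + 5, -2)))² = (113 - (9/48 + 6/(-1 + (2 + 5) - 2)))² = (113 - (9*(1/48) + 6/(-1 + 7 - 2)))² = (113 - (3/16 + 6/4))² = (113 - (3/16 + 6*(¼)))² = (113 - (3/16 + 3/2))² = (113 - 1*27/16)² = (113 - 27/16)² = (1781/16)² = 3171961/256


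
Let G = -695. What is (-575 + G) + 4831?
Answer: 3561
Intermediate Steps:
(-575 + G) + 4831 = (-575 - 695) + 4831 = -1270 + 4831 = 3561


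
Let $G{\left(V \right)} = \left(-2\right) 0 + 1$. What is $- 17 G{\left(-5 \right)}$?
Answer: $-17$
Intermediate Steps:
$G{\left(V \right)} = 1$ ($G{\left(V \right)} = 0 + 1 = 1$)
$- 17 G{\left(-5 \right)} = \left(-17\right) 1 = -17$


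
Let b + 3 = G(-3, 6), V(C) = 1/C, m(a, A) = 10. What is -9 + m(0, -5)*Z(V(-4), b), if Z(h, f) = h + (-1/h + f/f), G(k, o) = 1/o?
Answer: 77/2 ≈ 38.500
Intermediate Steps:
b = -17/6 (b = -3 + 1/6 = -3 + ⅙ = -17/6 ≈ -2.8333)
Z(h, f) = 1 + h - 1/h (Z(h, f) = h + (-1/h + 1) = h + (1 - 1/h) = 1 + h - 1/h)
-9 + m(0, -5)*Z(V(-4), b) = -9 + 10*(1 + 1/(-4) - 1/(1/(-4))) = -9 + 10*(1 - ¼ - 1/(-¼)) = -9 + 10*(1 - ¼ - 1*(-4)) = -9 + 10*(1 - ¼ + 4) = -9 + 10*(19/4) = -9 + 95/2 = 77/2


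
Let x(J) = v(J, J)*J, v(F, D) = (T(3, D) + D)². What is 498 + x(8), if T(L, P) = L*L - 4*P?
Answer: 2298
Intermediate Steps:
T(L, P) = L² - 4*P
v(F, D) = (9 - 3*D)² (v(F, D) = ((3² - 4*D) + D)² = ((9 - 4*D) + D)² = (9 - 3*D)²)
x(J) = 9*J*(-3 + J)² (x(J) = (9*(-3 + J)²)*J = 9*J*(-3 + J)²)
498 + x(8) = 498 + 9*8*(-3 + 8)² = 498 + 9*8*5² = 498 + 9*8*25 = 498 + 1800 = 2298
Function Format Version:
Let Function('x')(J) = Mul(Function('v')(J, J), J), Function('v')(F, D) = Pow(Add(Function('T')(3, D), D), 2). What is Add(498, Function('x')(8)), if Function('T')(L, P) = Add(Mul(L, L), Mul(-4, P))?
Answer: 2298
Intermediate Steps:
Function('T')(L, P) = Add(Pow(L, 2), Mul(-4, P))
Function('v')(F, D) = Pow(Add(9, Mul(-3, D)), 2) (Function('v')(F, D) = Pow(Add(Add(Pow(3, 2), Mul(-4, D)), D), 2) = Pow(Add(Add(9, Mul(-4, D)), D), 2) = Pow(Add(9, Mul(-3, D)), 2))
Function('x')(J) = Mul(9, J, Pow(Add(-3, J), 2)) (Function('x')(J) = Mul(Mul(9, Pow(Add(-3, J), 2)), J) = Mul(9, J, Pow(Add(-3, J), 2)))
Add(498, Function('x')(8)) = Add(498, Mul(9, 8, Pow(Add(-3, 8), 2))) = Add(498, Mul(9, 8, Pow(5, 2))) = Add(498, Mul(9, 8, 25)) = Add(498, 1800) = 2298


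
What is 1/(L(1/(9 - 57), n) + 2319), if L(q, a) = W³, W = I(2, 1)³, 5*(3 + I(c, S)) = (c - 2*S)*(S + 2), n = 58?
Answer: -1/17364 ≈ -5.7590e-5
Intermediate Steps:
I(c, S) = -3 + (2 + S)*(c - 2*S)/5 (I(c, S) = -3 + ((c - 2*S)*(S + 2))/5 = -3 + ((c - 2*S)*(2 + S))/5 = -3 + ((2 + S)*(c - 2*S))/5 = -3 + (2 + S)*(c - 2*S)/5)
W = -27 (W = (-3 - ⅘*1 - ⅖*1² + (⅖)*2 + (⅕)*1*2)³ = (-3 - ⅘ - ⅖*1 + ⅘ + ⅖)³ = (-3 - ⅘ - ⅖ + ⅘ + ⅖)³ = (-3)³ = -27)
L(q, a) = -19683 (L(q, a) = (-27)³ = -19683)
1/(L(1/(9 - 57), n) + 2319) = 1/(-19683 + 2319) = 1/(-17364) = -1/17364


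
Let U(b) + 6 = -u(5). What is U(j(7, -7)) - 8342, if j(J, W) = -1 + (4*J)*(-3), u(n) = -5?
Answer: -8343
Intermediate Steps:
j(J, W) = -1 - 12*J
U(b) = -1 (U(b) = -6 - 1*(-5) = -6 + 5 = -1)
U(j(7, -7)) - 8342 = -1 - 8342 = -8343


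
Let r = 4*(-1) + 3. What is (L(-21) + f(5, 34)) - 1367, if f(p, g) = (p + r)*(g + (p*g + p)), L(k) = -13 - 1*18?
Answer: -562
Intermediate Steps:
L(k) = -31 (L(k) = -13 - 18 = -31)
r = -1 (r = -4 + 3 = -1)
f(p, g) = (-1 + p)*(g + p + g*p) (f(p, g) = (p - 1)*(g + (p*g + p)) = (-1 + p)*(g + (g*p + p)) = (-1 + p)*(g + (p + g*p)) = (-1 + p)*(g + p + g*p))
(L(-21) + f(5, 34)) - 1367 = (-31 + (5² - 1*34 - 1*5 + 34*5²)) - 1367 = (-31 + (25 - 34 - 5 + 34*25)) - 1367 = (-31 + (25 - 34 - 5 + 850)) - 1367 = (-31 + 836) - 1367 = 805 - 1367 = -562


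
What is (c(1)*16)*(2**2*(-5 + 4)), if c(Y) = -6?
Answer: 384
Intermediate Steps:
(c(1)*16)*(2**2*(-5 + 4)) = (-6*16)*(2**2*(-5 + 4)) = -384*(-1) = -96*(-4) = 384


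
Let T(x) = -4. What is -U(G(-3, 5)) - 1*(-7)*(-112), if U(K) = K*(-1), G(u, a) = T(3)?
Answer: -788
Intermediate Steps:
G(u, a) = -4
U(K) = -K
-U(G(-3, 5)) - 1*(-7)*(-112) = -(-1)*(-4) - 1*(-7)*(-112) = -1*4 + 7*(-112) = -4 - 784 = -788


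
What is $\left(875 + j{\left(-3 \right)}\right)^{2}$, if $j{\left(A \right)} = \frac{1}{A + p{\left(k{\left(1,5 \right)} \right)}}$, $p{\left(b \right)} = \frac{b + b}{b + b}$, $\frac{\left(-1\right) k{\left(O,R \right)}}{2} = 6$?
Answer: $\frac{3059001}{4} \approx 7.6475 \cdot 10^{5}$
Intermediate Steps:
$k{\left(O,R \right)} = -12$ ($k{\left(O,R \right)} = \left(-2\right) 6 = -12$)
$p{\left(b \right)} = 1$ ($p{\left(b \right)} = \frac{2 b}{2 b} = 2 b \frac{1}{2 b} = 1$)
$j{\left(A \right)} = \frac{1}{1 + A}$ ($j{\left(A \right)} = \frac{1}{A + 1} = \frac{1}{1 + A}$)
$\left(875 + j{\left(-3 \right)}\right)^{2} = \left(875 + \frac{1}{1 - 3}\right)^{2} = \left(875 + \frac{1}{-2}\right)^{2} = \left(875 - \frac{1}{2}\right)^{2} = \left(\frac{1749}{2}\right)^{2} = \frac{3059001}{4}$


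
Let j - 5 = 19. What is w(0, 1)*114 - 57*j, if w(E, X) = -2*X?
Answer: -1596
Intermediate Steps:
j = 24 (j = 5 + 19 = 24)
w(0, 1)*114 - 57*j = -2*1*114 - 57*24 = -2*114 - 1368 = -228 - 1368 = -1596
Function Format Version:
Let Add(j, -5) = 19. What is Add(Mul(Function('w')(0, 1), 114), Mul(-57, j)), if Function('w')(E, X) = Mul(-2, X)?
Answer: -1596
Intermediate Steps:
j = 24 (j = Add(5, 19) = 24)
Add(Mul(Function('w')(0, 1), 114), Mul(-57, j)) = Add(Mul(Mul(-2, 1), 114), Mul(-57, 24)) = Add(Mul(-2, 114), -1368) = Add(-228, -1368) = -1596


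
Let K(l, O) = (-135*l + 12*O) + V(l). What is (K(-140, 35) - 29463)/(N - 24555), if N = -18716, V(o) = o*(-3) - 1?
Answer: 9724/43271 ≈ 0.22472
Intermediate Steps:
V(o) = -1 - 3*o (V(o) = -3*o - 1 = -1 - 3*o)
K(l, O) = -1 - 138*l + 12*O (K(l, O) = (-135*l + 12*O) + (-1 - 3*l) = -1 - 138*l + 12*O)
(K(-140, 35) - 29463)/(N - 24555) = ((-1 - 138*(-140) + 12*35) - 29463)/(-18716 - 24555) = ((-1 + 19320 + 420) - 29463)/(-43271) = (19739 - 29463)*(-1/43271) = -9724*(-1/43271) = 9724/43271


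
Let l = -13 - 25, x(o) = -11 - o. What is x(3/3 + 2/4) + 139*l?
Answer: -10589/2 ≈ -5294.5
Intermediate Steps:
l = -38
x(3/3 + 2/4) + 139*l = (-11 - (3/3 + 2/4)) + 139*(-38) = (-11 - (3*(1/3) + 2*(1/4))) - 5282 = (-11 - (1 + 1/2)) - 5282 = (-11 - 1*3/2) - 5282 = (-11 - 3/2) - 5282 = -25/2 - 5282 = -10589/2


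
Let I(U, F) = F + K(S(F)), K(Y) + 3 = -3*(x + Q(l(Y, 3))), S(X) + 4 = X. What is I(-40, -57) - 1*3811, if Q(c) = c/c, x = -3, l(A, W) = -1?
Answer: -3865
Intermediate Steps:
S(X) = -4 + X
Q(c) = 1
K(Y) = 3 (K(Y) = -3 - 3*(-3 + 1) = -3 - 3*(-2) = -3 + 6 = 3)
I(U, F) = 3 + F (I(U, F) = F + 3 = 3 + F)
I(-40, -57) - 1*3811 = (3 - 57) - 1*3811 = -54 - 3811 = -3865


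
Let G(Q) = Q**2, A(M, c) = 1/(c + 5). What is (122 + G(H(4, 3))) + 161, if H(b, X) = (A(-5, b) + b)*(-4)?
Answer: 44827/81 ≈ 553.42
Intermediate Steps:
A(M, c) = 1/(5 + c)
H(b, X) = -4*b - 4/(5 + b) (H(b, X) = (1/(5 + b) + b)*(-4) = (b + 1/(5 + b))*(-4) = -4*b - 4/(5 + b))
(122 + G(H(4, 3))) + 161 = (122 + (4*(-1 - 1*4*(5 + 4))/(5 + 4))**2) + 161 = (122 + (4*(-1 - 1*4*9)/9)**2) + 161 = (122 + (4*(1/9)*(-1 - 36))**2) + 161 = (122 + (4*(1/9)*(-37))**2) + 161 = (122 + (-148/9)**2) + 161 = (122 + 21904/81) + 161 = 31786/81 + 161 = 44827/81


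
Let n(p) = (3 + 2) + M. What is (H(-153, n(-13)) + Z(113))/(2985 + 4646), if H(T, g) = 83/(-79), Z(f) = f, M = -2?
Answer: 8844/602849 ≈ 0.014670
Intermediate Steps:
n(p) = 3 (n(p) = (3 + 2) - 2 = 5 - 2 = 3)
H(T, g) = -83/79 (H(T, g) = 83*(-1/79) = -83/79)
(H(-153, n(-13)) + Z(113))/(2985 + 4646) = (-83/79 + 113)/(2985 + 4646) = (8844/79)/7631 = (8844/79)*(1/7631) = 8844/602849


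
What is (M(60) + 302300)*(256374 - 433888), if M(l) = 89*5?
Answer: -53741475930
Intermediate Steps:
M(l) = 445
(M(60) + 302300)*(256374 - 433888) = (445 + 302300)*(256374 - 433888) = 302745*(-177514) = -53741475930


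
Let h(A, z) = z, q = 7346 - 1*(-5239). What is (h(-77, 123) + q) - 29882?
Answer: -17174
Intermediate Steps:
q = 12585 (q = 7346 + 5239 = 12585)
(h(-77, 123) + q) - 29882 = (123 + 12585) - 29882 = 12708 - 29882 = -17174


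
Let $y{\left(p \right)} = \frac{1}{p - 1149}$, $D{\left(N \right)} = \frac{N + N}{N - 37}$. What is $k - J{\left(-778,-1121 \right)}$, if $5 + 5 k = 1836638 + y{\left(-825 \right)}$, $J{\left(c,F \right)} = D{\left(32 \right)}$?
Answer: $\frac{3625639877}{9870} \approx 3.6734 \cdot 10^{5}$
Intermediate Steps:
$D{\left(N \right)} = \frac{2 N}{-37 + N}$
$y{\left(p \right)} = \frac{1}{-1149 + p}$
$J{\left(c,F \right)} = - \frac{64}{5}$ ($J{\left(c,F \right)} = 2 \cdot 32 \frac{1}{-37 + 32} = 2 \cdot 32 \frac{1}{-5} = 2 \cdot 32 \left(- \frac{1}{5}\right) = - \frac{64}{5}$)
$k = \frac{3625513541}{9870}$ ($k = -1 + \frac{1836638 + \frac{1}{-1149 - 825}}{5} = -1 + \frac{1836638 + \frac{1}{-1974}}{5} = -1 + \frac{1836638 - \frac{1}{1974}}{5} = -1 + \frac{1}{5} \cdot \frac{3625523411}{1974} = -1 + \frac{3625523411}{9870} = \frac{3625513541}{9870} \approx 3.6733 \cdot 10^{5}$)
$k - J{\left(-778,-1121 \right)} = \frac{3625513541}{9870} - - \frac{64}{5} = \frac{3625513541}{9870} + \frac{64}{5} = \frac{3625639877}{9870}$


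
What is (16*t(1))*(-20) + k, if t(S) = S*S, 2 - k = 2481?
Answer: -2799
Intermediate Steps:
k = -2479 (k = 2 - 1*2481 = 2 - 2481 = -2479)
t(S) = S²
(16*t(1))*(-20) + k = (16*1²)*(-20) - 2479 = (16*1)*(-20) - 2479 = 16*(-20) - 2479 = -320 - 2479 = -2799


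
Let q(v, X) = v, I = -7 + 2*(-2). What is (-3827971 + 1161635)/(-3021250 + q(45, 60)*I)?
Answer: 2666336/3021745 ≈ 0.88238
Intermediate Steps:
I = -11 (I = -7 - 4 = -11)
(-3827971 + 1161635)/(-3021250 + q(45, 60)*I) = (-3827971 + 1161635)/(-3021250 + 45*(-11)) = -2666336/(-3021250 - 495) = -2666336/(-3021745) = -2666336*(-1/3021745) = 2666336/3021745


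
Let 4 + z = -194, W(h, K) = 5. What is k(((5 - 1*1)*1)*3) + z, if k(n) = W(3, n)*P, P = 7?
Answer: -163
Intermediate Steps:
k(n) = 35 (k(n) = 5*7 = 35)
z = -198 (z = -4 - 194 = -198)
k(((5 - 1*1)*1)*3) + z = 35 - 198 = -163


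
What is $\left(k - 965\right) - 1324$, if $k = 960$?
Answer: $-1329$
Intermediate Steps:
$\left(k - 965\right) - 1324 = \left(960 - 965\right) - 1324 = -5 - 1324 = -1329$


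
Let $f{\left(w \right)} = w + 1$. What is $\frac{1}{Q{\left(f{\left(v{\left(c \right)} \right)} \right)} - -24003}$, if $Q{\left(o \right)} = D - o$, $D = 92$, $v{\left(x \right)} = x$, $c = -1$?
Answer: $\frac{1}{24095} \approx 4.1502 \cdot 10^{-5}$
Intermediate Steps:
$f{\left(w \right)} = 1 + w$
$Q{\left(o \right)} = 92 - o$
$\frac{1}{Q{\left(f{\left(v{\left(c \right)} \right)} \right)} - -24003} = \frac{1}{\left(92 - \left(1 - 1\right)\right) - -24003} = \frac{1}{\left(92 - 0\right) + \left(-3652 + 27655\right)} = \frac{1}{\left(92 + 0\right) + 24003} = \frac{1}{92 + 24003} = \frac{1}{24095}$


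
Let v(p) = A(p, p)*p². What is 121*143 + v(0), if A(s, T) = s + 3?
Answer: 17303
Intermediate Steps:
A(s, T) = 3 + s
v(p) = p²*(3 + p) (v(p) = (3 + p)*p² = p²*(3 + p))
121*143 + v(0) = 121*143 + 0²*(3 + 0) = 17303 + 0*3 = 17303 + 0 = 17303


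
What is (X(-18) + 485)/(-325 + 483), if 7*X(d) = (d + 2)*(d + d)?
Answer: 3971/1106 ≈ 3.5904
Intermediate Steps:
X(d) = 2*d*(2 + d)/7 (X(d) = ((d + 2)*(d + d))/7 = ((2 + d)*(2*d))/7 = (2*d*(2 + d))/7 = 2*d*(2 + d)/7)
(X(-18) + 485)/(-325 + 483) = ((2/7)*(-18)*(2 - 18) + 485)/(-325 + 483) = ((2/7)*(-18)*(-16) + 485)/158 = (576/7 + 485)*(1/158) = (3971/7)*(1/158) = 3971/1106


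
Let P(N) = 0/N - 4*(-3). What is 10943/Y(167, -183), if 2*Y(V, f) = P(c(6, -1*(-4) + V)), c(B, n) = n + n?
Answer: 10943/6 ≈ 1823.8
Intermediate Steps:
c(B, n) = 2*n
P(N) = 12 (P(N) = 0 + 12 = 12)
Y(V, f) = 6 (Y(V, f) = (½)*12 = 6)
10943/Y(167, -183) = 10943/6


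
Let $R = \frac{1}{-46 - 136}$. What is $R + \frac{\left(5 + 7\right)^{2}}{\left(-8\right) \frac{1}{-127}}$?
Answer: $\frac{416051}{182} \approx 2286.0$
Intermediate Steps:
$R = - \frac{1}{182}$ ($R = \frac{1}{-182} = - \frac{1}{182} \approx -0.0054945$)
$R + \frac{\left(5 + 7\right)^{2}}{\left(-8\right) \frac{1}{-127}} = - \frac{1}{182} + \frac{\left(5 + 7\right)^{2}}{\left(-8\right) \frac{1}{-127}} = - \frac{1}{182} + \frac{12^{2}}{\left(-8\right) \left(- \frac{1}{127}\right)} = - \frac{1}{182} + \frac{144}{\frac{8}{127}} = - \frac{1}{182} + 144 \cdot \frac{127}{8} = - \frac{1}{182} + 2286 = \frac{416051}{182}$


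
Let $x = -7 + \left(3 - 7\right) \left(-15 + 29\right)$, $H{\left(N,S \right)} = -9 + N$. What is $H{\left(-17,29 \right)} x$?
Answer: $1638$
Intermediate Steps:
$x = -63$ ($x = -7 - 56 = -63$)
$H{\left(-17,29 \right)} x = \left(-9 - 17\right) \left(-63\right) = \left(-26\right) \left(-63\right) = 1638$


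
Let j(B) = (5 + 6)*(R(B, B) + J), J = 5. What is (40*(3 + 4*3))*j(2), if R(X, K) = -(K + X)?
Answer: 6600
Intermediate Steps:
R(X, K) = -K - X
j(B) = 55 - 22*B (j(B) = (5 + 6)*((-B - B) + 5) = 11*(-2*B + 5) = 11*(5 - 2*B) = 55 - 22*B)
(40*(3 + 4*3))*j(2) = (40*(3 + 4*3))*(55 - 22*2) = (40*(3 + 12))*(55 - 44) = (40*15)*11 = 600*11 = 6600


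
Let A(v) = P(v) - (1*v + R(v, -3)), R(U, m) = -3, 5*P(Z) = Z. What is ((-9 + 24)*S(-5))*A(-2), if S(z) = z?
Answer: -345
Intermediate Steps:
P(Z) = Z/5
A(v) = 3 - 4*v/5 (A(v) = v/5 - (1*v - 3) = v/5 - (v - 3) = v/5 - (-3 + v) = v/5 + (3 - v) = 3 - 4*v/5)
((-9 + 24)*S(-5))*A(-2) = ((-9 + 24)*(-5))*(3 - ⅘*(-2)) = (15*(-5))*(3 + 8/5) = -75*23/5 = -345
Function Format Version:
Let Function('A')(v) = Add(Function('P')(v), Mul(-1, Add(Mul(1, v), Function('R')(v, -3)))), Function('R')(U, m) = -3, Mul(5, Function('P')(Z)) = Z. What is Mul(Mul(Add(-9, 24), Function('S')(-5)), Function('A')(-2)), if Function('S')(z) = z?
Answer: -345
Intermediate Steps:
Function('P')(Z) = Mul(Rational(1, 5), Z)
Function('A')(v) = Add(3, Mul(Rational(-4, 5), v)) (Function('A')(v) = Add(Mul(Rational(1, 5), v), Mul(-1, Add(Mul(1, v), -3))) = Add(Mul(Rational(1, 5), v), Mul(-1, Add(v, -3))) = Add(Mul(Rational(1, 5), v), Mul(-1, Add(-3, v))) = Add(Mul(Rational(1, 5), v), Add(3, Mul(-1, v))) = Add(3, Mul(Rational(-4, 5), v)))
Mul(Mul(Add(-9, 24), Function('S')(-5)), Function('A')(-2)) = Mul(Mul(Add(-9, 24), -5), Add(3, Mul(Rational(-4, 5), -2))) = Mul(Mul(15, -5), Add(3, Rational(8, 5))) = Mul(-75, Rational(23, 5)) = -345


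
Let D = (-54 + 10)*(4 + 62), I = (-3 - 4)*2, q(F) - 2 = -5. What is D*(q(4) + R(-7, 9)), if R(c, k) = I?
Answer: 49368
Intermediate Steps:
q(F) = -3 (q(F) = 2 - 5 = -3)
I = -14 (I = -7*2 = -14)
R(c, k) = -14
D = -2904 (D = -44*66 = -2904)
D*(q(4) + R(-7, 9)) = -2904*(-3 - 14) = -2904*(-17) = 49368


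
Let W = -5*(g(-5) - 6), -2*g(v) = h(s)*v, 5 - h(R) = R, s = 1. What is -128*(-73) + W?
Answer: 9324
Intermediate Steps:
h(R) = 5 - R
g(v) = -2*v (g(v) = -(5 - 1*1)*v/2 = -(5 - 1)*v/2 = -2*v)
W = -20 (W = -5*(-2*(-5) - 6) = -5*(10 - 6) = -5*4 = -20)
-128*(-73) + W = -128*(-73) - 20 = 9344 - 20 = 9324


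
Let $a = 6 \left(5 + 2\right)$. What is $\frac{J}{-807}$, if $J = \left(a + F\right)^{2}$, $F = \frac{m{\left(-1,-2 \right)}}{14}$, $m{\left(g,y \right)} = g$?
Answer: $- \frac{344569}{158172} \approx -2.1784$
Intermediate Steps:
$F = - \frac{1}{14} \approx -0.071429$
$a = 42$ ($a = 6 \cdot 7 = 42$)
$J = \frac{344569}{196}$ ($J = \left(42 - \frac{1}{14}\right)^{2} = \left(\frac{587}{14}\right)^{2} = \frac{344569}{196} \approx 1758.0$)
$\frac{J}{-807} = \frac{344569}{196 \left(-807\right)} = \frac{344569}{196} \left(- \frac{1}{807}\right) = - \frac{344569}{158172}$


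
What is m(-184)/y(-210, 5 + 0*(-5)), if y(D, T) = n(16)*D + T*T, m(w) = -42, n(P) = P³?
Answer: 42/860135 ≈ 4.8830e-5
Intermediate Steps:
y(D, T) = T² + 4096*D (y(D, T) = 16³*D + T*T = 4096*D + T² = T² + 4096*D)
m(-184)/y(-210, 5 + 0*(-5)) = -42/((5 + 0*(-5))² + 4096*(-210)) = -42/((5 + 0)² - 860160) = -42/(5² - 860160) = -42/(25 - 860160) = -42/(-860135) = -42*(-1/860135) = 42/860135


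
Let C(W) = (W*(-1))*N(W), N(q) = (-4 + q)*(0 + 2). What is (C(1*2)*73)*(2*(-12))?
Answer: -14016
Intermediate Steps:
N(q) = -8 + 2*q (N(q) = (-4 + q)*2 = -8 + 2*q)
C(W) = -W*(-8 + 2*W) (C(W) = (W*(-1))*(-8 + 2*W) = (-W)*(-8 + 2*W) = -W*(-8 + 2*W))
(C(1*2)*73)*(2*(-12)) = ((2*(1*2)*(4 - 2))*73)*(2*(-12)) = ((2*2*(4 - 1*2))*73)*(-24) = ((2*2*(4 - 2))*73)*(-24) = ((2*2*2)*73)*(-24) = (8*73)*(-24) = 584*(-24) = -14016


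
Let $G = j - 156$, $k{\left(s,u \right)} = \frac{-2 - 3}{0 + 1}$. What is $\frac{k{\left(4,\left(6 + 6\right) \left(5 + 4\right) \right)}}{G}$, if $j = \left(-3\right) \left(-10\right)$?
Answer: $\frac{5}{126} \approx 0.039683$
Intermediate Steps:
$j = 30$
$k{\left(s,u \right)} = -5$ ($k{\left(s,u \right)} = - \frac{5}{1} = \left(-5\right) 1 = -5$)
$G = -126$ ($G = 30 - 156 = -126$)
$\frac{k{\left(4,\left(6 + 6\right) \left(5 + 4\right) \right)}}{G} = - \frac{5}{-126} = \left(-5\right) \left(- \frac{1}{126}\right) = \frac{5}{126}$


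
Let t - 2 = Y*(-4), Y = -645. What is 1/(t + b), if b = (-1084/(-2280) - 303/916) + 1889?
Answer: 261060/1167237023 ≈ 0.00022366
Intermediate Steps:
b = 493180103/261060 (b = (-1084*(-1/2280) - 303*1/916) + 1889 = (271/570 - 303/916) + 1889 = 37763/261060 + 1889 = 493180103/261060 ≈ 1889.1)
t = 2582 (t = 2 - 645*(-4) = 2 + 2580 = 2582)
1/(t + b) = 1/(2582 + 493180103/261060) = 1/(1167237023/261060) = 261060/1167237023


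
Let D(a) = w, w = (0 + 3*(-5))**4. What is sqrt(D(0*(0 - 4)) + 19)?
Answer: 2*sqrt(12661) ≈ 225.04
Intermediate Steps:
w = 50625 (w = (0 - 15)**4 = (-15)**4 = 50625)
D(a) = 50625
sqrt(D(0*(0 - 4)) + 19) = sqrt(50625 + 19) = sqrt(50644) = 2*sqrt(12661)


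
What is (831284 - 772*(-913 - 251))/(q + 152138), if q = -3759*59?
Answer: -1729892/69643 ≈ -24.839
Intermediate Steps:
q = -221781
(831284 - 772*(-913 - 251))/(q + 152138) = (831284 - 772*(-913 - 251))/(-221781 + 152138) = (831284 - 772*(-1164))/(-69643) = (831284 + 898608)*(-1/69643) = 1729892*(-1/69643) = -1729892/69643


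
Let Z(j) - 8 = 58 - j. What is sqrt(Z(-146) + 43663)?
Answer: 15*sqrt(195) ≈ 209.46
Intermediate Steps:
Z(j) = 66 - j (Z(j) = 8 + (58 - j) = 66 - j)
sqrt(Z(-146) + 43663) = sqrt((66 - 1*(-146)) + 43663) = sqrt((66 + 146) + 43663) = sqrt(212 + 43663) = sqrt(43875) = 15*sqrt(195)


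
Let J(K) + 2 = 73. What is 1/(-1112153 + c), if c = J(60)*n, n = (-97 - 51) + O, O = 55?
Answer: -1/1118756 ≈ -8.9385e-7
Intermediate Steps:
J(K) = 71 (J(K) = -2 + 73 = 71)
n = -93 (n = (-97 - 51) + 55 = -148 + 55 = -93)
c = -6603 (c = 71*(-93) = -6603)
1/(-1112153 + c) = 1/(-1112153 - 6603) = 1/(-1118756) = -1/1118756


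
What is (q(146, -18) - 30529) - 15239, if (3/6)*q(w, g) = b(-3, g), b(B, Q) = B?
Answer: -45774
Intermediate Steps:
q(w, g) = -6 (q(w, g) = 2*(-3) = -6)
(q(146, -18) - 30529) - 15239 = (-6 - 30529) - 15239 = -30535 - 15239 = -45774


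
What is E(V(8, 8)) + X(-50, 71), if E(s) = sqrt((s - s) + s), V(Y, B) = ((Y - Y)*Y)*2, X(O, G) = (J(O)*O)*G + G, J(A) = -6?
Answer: 21371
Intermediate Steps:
X(O, G) = G - 6*G*O (X(O, G) = (-6*O)*G + G = -6*G*O + G = G - 6*G*O)
V(Y, B) = 0 (V(Y, B) = (0*Y)*2 = 0*2 = 0)
E(s) = sqrt(s) (E(s) = sqrt(0 + s) = sqrt(s))
E(V(8, 8)) + X(-50, 71) = sqrt(0) + 71*(1 - 6*(-50)) = 0 + 71*(1 + 300) = 0 + 71*301 = 0 + 21371 = 21371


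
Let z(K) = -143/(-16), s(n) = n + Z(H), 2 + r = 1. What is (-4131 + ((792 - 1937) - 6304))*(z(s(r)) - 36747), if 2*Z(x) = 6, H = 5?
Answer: 1701707055/4 ≈ 4.2543e+8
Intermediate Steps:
r = -1 (r = -2 + 1 = -1)
Z(x) = 3 (Z(x) = (1/2)*6 = 3)
s(n) = 3 + n (s(n) = n + 3 = 3 + n)
z(K) = 143/16 (z(K) = -143*(-1/16) = 143/16)
(-4131 + ((792 - 1937) - 6304))*(z(s(r)) - 36747) = (-4131 + ((792 - 1937) - 6304))*(143/16 - 36747) = (-4131 + (-1145 - 6304))*(-587809/16) = (-4131 - 7449)*(-587809/16) = -11580*(-587809/16) = 1701707055/4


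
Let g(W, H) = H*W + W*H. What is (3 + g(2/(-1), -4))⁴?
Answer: 130321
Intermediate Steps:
g(W, H) = 2*H*W (g(W, H) = H*W + H*W = 2*H*W)
(3 + g(2/(-1), -4))⁴ = (3 + 2*(-4)*(2/(-1)))⁴ = (3 + 2*(-4)*(2*(-1)))⁴ = (3 + 2*(-4)*(-2))⁴ = (3 + 16)⁴ = 19⁴ = 130321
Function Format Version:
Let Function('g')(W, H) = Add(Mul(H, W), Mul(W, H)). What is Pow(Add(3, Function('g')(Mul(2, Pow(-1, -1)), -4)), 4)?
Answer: 130321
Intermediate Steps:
Function('g')(W, H) = Mul(2, H, W) (Function('g')(W, H) = Add(Mul(H, W), Mul(H, W)) = Mul(2, H, W))
Pow(Add(3, Function('g')(Mul(2, Pow(-1, -1)), -4)), 4) = Pow(Add(3, Mul(2, -4, Mul(2, Pow(-1, -1)))), 4) = Pow(Add(3, Mul(2, -4, Mul(2, -1))), 4) = Pow(Add(3, Mul(2, -4, -2)), 4) = Pow(Add(3, 16), 4) = Pow(19, 4) = 130321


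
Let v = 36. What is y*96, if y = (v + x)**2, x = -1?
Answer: 117600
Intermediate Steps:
y = 1225 (y = (36 - 1)**2 = 35**2 = 1225)
y*96 = 1225*96 = 117600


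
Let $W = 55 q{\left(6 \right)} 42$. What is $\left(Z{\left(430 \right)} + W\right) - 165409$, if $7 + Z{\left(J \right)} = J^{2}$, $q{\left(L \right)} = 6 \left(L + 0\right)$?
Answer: $102644$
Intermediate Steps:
$q{\left(L \right)} = 6 L$
$Z{\left(J \right)} = -7 + J^{2}$
$W = 83160$ ($W = 55 \cdot 6 \cdot 6 \cdot 42 = 55 \cdot 36 \cdot 42 = 1980 \cdot 42 = 83160$)
$\left(Z{\left(430 \right)} + W\right) - 165409 = \left(\left(-7 + 430^{2}\right) + 83160\right) - 165409 = \left(\left(-7 + 184900\right) + 83160\right) - 165409 = \left(184893 + 83160\right) - 165409 = 268053 - 165409 = 102644$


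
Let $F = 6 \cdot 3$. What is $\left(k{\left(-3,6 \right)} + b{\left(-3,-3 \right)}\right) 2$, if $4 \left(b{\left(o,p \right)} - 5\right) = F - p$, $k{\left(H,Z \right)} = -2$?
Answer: $\frac{33}{2} \approx 16.5$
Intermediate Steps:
$F = 18$
$b{\left(o,p \right)} = \frac{19}{2} - \frac{p}{4}$ ($b{\left(o,p \right)} = 5 + \frac{18 - p}{4} = 5 - \left(- \frac{9}{2} + \frac{p}{4}\right) = \frac{19}{2} - \frac{p}{4}$)
$\left(k{\left(-3,6 \right)} + b{\left(-3,-3 \right)}\right) 2 = \left(-2 + \left(\frac{19}{2} - - \frac{3}{4}\right)\right) 2 = \left(-2 + \left(\frac{19}{2} + \frac{3}{4}\right)\right) 2 = \left(-2 + \frac{41}{4}\right) 2 = \frac{33}{4} \cdot 2 = \frac{33}{2}$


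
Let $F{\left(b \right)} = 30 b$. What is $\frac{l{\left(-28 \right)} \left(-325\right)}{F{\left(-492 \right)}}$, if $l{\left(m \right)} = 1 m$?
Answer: $- \frac{455}{738} \approx -0.61653$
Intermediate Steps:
$l{\left(m \right)} = m$
$\frac{l{\left(-28 \right)} \left(-325\right)}{F{\left(-492 \right)}} = \frac{\left(-28\right) \left(-325\right)}{30 \left(-492\right)} = \frac{9100}{-14760} = 9100 \left(- \frac{1}{14760}\right) = - \frac{455}{738}$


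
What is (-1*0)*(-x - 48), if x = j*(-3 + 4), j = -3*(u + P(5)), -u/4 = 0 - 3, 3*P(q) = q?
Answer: 0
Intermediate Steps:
P(q) = q/3
u = 12 (u = -4*(0 - 3) = -4*(-3) = 12)
j = -41 (j = -3*(12 + (1/3)*5) = -3*(12 + 5/3) = -3*41/3 = -41)
x = -41 (x = -41*(-3 + 4) = -41*1 = -41)
(-1*0)*(-x - 48) = (-1*0)*(-1*(-41) - 48) = 0*(41 - 48) = 0*(-7) = 0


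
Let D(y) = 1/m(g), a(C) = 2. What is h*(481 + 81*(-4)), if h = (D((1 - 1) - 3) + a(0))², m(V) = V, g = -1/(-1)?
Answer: 1413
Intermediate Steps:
g = 1 (g = -1*(-1) = 1)
D(y) = 1 (D(y) = 1/1 = 1)
h = 9 (h = (1 + 2)² = 3² = 9)
h*(481 + 81*(-4)) = 9*(481 + 81*(-4)) = 9*(481 - 324) = 9*157 = 1413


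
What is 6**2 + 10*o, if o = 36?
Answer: 396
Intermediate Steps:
6**2 + 10*o = 6**2 + 10*36 = 36 + 360 = 396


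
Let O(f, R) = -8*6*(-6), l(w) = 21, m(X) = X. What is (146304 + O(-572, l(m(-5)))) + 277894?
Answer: 424486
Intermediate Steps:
O(f, R) = 288 (O(f, R) = -48*(-6) = 288)
(146304 + O(-572, l(m(-5)))) + 277894 = (146304 + 288) + 277894 = 146592 + 277894 = 424486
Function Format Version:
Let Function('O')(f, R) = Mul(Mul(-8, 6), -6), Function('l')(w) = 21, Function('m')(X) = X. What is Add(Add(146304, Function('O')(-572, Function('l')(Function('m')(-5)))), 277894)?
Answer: 424486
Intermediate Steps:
Function('O')(f, R) = 288 (Function('O')(f, R) = Mul(-48, -6) = 288)
Add(Add(146304, Function('O')(-572, Function('l')(Function('m')(-5)))), 277894) = Add(Add(146304, 288), 277894) = Add(146592, 277894) = 424486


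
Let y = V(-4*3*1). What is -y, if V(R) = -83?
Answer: 83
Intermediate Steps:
y = -83
-y = -1*(-83) = 83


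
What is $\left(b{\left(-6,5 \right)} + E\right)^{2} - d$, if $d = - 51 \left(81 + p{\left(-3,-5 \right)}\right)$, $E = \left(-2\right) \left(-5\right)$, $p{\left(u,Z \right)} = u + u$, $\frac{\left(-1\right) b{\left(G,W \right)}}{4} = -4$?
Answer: $4501$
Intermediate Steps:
$b{\left(G,W \right)} = 16$ ($b{\left(G,W \right)} = \left(-4\right) \left(-4\right) = 16$)
$p{\left(u,Z \right)} = 2 u$
$E = 10$
$d = -3825$ ($d = - 51 \left(81 + 2 \left(-3\right)\right) = - 51 \left(81 - 6\right) = \left(-51\right) 75 = -3825$)
$\left(b{\left(-6,5 \right)} + E\right)^{2} - d = \left(16 + 10\right)^{2} - -3825 = 26^{2} + 3825 = 676 + 3825 = 4501$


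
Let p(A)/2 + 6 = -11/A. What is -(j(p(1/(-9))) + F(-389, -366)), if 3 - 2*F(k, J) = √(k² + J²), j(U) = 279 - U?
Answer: -189/2 + √285277/2 ≈ 172.56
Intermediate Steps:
p(A) = -12 - 22/A (p(A) = -12 + 2*(-11/A) = -12 - 22/A)
F(k, J) = 3/2 - √(J² + k²)/2 (F(k, J) = 3/2 - √(k² + J²)/2 = 3/2 - √(J² + k²)/2)
-(j(p(1/(-9))) + F(-389, -366)) = -((279 - (-12 - 22/(1/(-9)))) + (3/2 - √((-366)² + (-389)²)/2)) = -((279 - (-12 - 22/(-⅑))) + (3/2 - √(133956 + 151321)/2)) = -((279 - (-12 - 22*(-9))) + (3/2 - √285277/2)) = -((279 - (-12 + 198)) + (3/2 - √285277/2)) = -((279 - 1*186) + (3/2 - √285277/2)) = -((279 - 186) + (3/2 - √285277/2)) = -(93 + (3/2 - √285277/2)) = -(189/2 - √285277/2) = -189/2 + √285277/2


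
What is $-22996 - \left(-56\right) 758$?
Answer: $19452$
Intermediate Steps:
$-22996 - \left(-56\right) 758 = -22996 - -42448 = -22996 + 42448 = 19452$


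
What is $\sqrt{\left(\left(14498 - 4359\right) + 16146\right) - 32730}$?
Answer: $i \sqrt{6445} \approx 80.281 i$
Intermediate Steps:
$\sqrt{\left(\left(14498 - 4359\right) + 16146\right) - 32730} = \sqrt{\left(10139 + 16146\right) - 32730} = \sqrt{26285 - 32730} = \sqrt{-6445} = i \sqrt{6445}$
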